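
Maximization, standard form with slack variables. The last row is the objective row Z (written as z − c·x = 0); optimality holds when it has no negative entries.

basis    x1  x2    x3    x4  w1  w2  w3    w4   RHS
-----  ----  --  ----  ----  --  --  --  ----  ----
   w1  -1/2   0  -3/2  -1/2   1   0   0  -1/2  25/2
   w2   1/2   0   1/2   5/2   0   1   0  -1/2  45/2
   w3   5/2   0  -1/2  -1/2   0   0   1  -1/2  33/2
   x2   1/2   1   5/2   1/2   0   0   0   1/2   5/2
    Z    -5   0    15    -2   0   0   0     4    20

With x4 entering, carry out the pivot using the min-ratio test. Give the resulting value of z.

Ratio test on column x4 — row 1: entry -1/2 ≤ 0; row 2: (45/2)/(5/2) = 9; row 3: entry -1/2 ≤ 0; row 4: (5/2)/(1/2) = 5. Minimum is 5 at row 4 (x2 leaves); pivot element 1/2.
Pivot on row 4; the Z-row RHS becomes 20 − (-2)·5 = 30.

30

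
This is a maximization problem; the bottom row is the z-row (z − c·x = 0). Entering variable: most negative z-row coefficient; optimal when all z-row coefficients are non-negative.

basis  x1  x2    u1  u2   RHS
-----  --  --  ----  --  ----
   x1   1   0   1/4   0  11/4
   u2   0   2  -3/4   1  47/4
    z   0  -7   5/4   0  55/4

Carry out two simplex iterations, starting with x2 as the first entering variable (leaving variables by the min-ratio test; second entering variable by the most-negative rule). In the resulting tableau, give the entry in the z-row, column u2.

Ratio test on column x2 — row 1: entry 0 ≤ 0; row 2: (47/4)/2 = 47/8. Minimum is 47/8 at row 2 (u2 leaves); pivot element 2.
Divide row 2 by 2; eliminate column x2 from the other rows.
Second iteration: most negative z-row entry is -11/8 in column u1, so u1 enters.
Ratio test on column u1 — row 1: (11/4)/(1/4) = 11; row 2: entry -3/8 ≤ 0. Minimum is 11 at row 1 (x1 leaves); pivot element 1/4.
Divide row 1 by 1/4; eliminate column u1 from the other rows.
After both pivots, the entry at the z-row, column u2 is 7/2.

7/2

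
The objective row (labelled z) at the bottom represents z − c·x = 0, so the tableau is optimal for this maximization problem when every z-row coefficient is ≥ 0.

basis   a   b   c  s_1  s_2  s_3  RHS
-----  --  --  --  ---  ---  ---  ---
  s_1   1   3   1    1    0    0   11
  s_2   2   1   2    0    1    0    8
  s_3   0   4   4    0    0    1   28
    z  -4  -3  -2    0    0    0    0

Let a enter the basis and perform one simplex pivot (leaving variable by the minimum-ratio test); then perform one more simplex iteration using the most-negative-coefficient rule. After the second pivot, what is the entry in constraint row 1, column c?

0

Ratio test on column a — row 1: 11/1 = 11; row 2: 8/2 = 4; row 3: entry 0 ≤ 0. Minimum is 4 at row 2 (s_2 leaves); pivot element 2.
Divide row 2 by 2; eliminate column a from the other rows.
Second iteration: most negative z-row entry is -1 in column b, so b enters.
Ratio test on column b — row 1: 7/(5/2) = 14/5; row 2: 4/(1/2) = 8; row 3: 28/4 = 7. Minimum is 14/5 at row 1 (s_1 leaves); pivot element 5/2.
Divide row 1 by 5/2; eliminate column b from the other rows.
After both pivots, the entry at constraint row 1, column c is 0.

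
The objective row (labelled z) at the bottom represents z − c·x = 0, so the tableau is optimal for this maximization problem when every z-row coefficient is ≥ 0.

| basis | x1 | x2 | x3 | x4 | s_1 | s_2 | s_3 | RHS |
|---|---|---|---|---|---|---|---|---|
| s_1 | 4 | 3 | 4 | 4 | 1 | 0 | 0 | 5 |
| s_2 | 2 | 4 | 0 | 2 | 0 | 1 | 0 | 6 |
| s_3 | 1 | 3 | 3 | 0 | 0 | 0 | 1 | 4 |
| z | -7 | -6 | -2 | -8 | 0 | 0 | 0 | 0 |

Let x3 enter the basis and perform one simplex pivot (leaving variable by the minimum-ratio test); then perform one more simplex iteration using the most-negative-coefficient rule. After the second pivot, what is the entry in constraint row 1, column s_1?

Ratio test on column x3 — row 1: 5/4 = 5/4; row 2: entry 0 ≤ 0; row 3: 4/3 = 4/3. Minimum is 5/4 at row 1 (s_1 leaves); pivot element 4.
Divide row 1 by 4; eliminate column x3 from the other rows.
Second iteration: most negative z-row entry is -6 in column x4, so x4 enters.
Ratio test on column x4 — row 1: (5/4)/1 = 5/4; row 2: 6/2 = 3; row 3: entry -3 ≤ 0. Minimum is 5/4 at row 1 (x3 leaves); pivot element 1.
Divide row 1 by 1; eliminate column x4 from the other rows.
After both pivots, the entry at constraint row 1, column s_1 is 1/4.

1/4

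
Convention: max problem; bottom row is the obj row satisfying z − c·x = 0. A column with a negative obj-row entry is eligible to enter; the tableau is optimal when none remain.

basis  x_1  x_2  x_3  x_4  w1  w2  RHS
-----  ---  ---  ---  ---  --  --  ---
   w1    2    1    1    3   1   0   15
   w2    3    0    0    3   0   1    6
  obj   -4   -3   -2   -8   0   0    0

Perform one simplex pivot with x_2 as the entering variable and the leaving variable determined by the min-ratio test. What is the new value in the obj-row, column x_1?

2

Ratio test on column x_2 — row 1: 15/1 = 15; row 2: entry 0 ≤ 0. Minimum is 15 at row 1 (w1 leaves); pivot element 1.
Divide row 1 by 1; eliminate column x_2 from the other rows.
obj-row update in column x_1: -4 − (-3)·2 = 2.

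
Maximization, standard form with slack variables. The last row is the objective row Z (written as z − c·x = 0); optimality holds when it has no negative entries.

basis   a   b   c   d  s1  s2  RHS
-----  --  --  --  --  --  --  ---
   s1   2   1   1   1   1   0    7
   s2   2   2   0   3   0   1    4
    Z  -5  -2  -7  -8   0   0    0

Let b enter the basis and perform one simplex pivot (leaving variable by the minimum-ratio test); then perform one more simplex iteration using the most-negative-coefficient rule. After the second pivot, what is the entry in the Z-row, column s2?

-5/2

Ratio test on column b — row 1: 7/1 = 7; row 2: 4/2 = 2. Minimum is 2 at row 2 (s2 leaves); pivot element 2.
Divide row 2 by 2; eliminate column b from the other rows.
Second iteration: most negative Z-row entry is -7 in column c, so c enters.
Ratio test on column c — row 1: 5/1 = 5; row 2: entry 0 ≤ 0. Minimum is 5 at row 1 (s1 leaves); pivot element 1.
Divide row 1 by 1; eliminate column c from the other rows.
After both pivots, the entry at the Z-row, column s2 is -5/2.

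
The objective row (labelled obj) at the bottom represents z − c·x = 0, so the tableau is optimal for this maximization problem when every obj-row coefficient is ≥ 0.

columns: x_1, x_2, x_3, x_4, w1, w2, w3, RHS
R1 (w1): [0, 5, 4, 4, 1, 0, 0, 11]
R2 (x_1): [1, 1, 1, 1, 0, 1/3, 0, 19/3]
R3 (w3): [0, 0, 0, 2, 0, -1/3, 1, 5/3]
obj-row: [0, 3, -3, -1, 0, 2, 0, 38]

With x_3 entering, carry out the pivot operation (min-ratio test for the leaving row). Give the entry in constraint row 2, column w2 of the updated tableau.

1/3

Ratio test on column x_3 — row 1: 11/4 = 11/4; row 2: (19/3)/1 = 19/3; row 3: entry 0 ≤ 0. Minimum is 11/4 at row 1 (w1 leaves); pivot element 4.
Divide row 1 by 4; eliminate column x_3 from the other rows.
Row 2 update in column w2: 1/3 − 1·0 = 1/3.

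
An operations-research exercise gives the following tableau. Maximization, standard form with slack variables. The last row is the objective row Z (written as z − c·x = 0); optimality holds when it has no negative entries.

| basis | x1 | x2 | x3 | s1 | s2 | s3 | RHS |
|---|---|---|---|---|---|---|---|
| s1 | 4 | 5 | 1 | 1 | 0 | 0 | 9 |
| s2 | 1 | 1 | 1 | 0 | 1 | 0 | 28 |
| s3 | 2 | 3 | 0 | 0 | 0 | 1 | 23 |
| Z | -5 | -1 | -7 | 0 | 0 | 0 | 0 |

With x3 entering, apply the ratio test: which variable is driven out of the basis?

s1

Column x3 entries and ratios — s1: 9/1 = 9; s2: 28/1 = 28; s3: 0 ≤ 0, skip.
Smallest ratio is 9 in the row of s1, so s1 leaves.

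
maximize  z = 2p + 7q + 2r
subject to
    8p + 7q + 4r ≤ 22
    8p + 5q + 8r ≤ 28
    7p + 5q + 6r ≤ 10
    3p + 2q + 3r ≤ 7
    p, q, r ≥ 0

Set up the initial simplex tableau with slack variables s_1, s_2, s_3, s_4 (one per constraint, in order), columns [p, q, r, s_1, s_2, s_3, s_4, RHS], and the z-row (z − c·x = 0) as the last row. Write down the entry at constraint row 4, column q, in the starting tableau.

2

Constraint 4 has coefficient 2 on q.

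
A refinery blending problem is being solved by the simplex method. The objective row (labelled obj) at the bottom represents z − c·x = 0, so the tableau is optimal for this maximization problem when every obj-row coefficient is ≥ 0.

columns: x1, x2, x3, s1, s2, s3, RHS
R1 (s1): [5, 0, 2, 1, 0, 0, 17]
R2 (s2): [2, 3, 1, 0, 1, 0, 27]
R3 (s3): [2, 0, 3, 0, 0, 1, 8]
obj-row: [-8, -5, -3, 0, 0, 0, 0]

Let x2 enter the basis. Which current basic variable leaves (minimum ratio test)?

s2

Column x2 entries and ratios — s1: 0 ≤ 0, skip; s2: 27/3 = 9; s3: 0 ≤ 0, skip.
Smallest ratio is 9 in the row of s2, so s2 leaves.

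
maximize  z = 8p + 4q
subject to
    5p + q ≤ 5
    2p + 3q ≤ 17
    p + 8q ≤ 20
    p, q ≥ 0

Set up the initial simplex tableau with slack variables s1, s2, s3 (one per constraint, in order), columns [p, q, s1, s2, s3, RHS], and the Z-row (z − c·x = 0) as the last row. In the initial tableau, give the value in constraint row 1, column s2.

0

Slack s2 belongs to constraint 2; its column is the unit vector e_2, so the entry in row 1 is 0.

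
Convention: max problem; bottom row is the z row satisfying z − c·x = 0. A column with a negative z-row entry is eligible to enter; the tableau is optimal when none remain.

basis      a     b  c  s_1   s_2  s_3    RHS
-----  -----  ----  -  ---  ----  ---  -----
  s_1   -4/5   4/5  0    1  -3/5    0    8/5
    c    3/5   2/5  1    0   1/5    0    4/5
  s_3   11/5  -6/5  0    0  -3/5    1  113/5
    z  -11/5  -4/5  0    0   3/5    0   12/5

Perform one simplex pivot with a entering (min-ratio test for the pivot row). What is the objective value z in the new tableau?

16/3

Ratio test on column a — row 1: entry -4/5 ≤ 0; row 2: (4/5)/(3/5) = 4/3; row 3: (113/5)/(11/5) = 113/11. Minimum is 4/3 at row 2 (c leaves); pivot element 3/5.
Pivot on row 2; the z-row RHS becomes 12/5 − (-11/5)·(4/3) = 16/3.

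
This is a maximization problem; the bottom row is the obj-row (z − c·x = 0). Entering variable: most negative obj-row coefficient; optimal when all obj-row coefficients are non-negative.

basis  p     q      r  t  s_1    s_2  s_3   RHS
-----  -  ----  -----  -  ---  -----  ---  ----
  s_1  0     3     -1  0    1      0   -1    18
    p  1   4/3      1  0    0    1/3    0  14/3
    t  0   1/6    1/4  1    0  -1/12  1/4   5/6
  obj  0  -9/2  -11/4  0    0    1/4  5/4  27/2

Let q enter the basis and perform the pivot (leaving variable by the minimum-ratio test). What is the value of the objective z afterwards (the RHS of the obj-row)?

117/4

Ratio test on column q — row 1: 18/3 = 6; row 2: (14/3)/(4/3) = 7/2; row 3: (5/6)/(1/6) = 5. Minimum is 7/2 at row 2 (p leaves); pivot element 4/3.
Pivot on row 2; the obj-row RHS becomes 27/2 − (-9/2)·(7/2) = 117/4.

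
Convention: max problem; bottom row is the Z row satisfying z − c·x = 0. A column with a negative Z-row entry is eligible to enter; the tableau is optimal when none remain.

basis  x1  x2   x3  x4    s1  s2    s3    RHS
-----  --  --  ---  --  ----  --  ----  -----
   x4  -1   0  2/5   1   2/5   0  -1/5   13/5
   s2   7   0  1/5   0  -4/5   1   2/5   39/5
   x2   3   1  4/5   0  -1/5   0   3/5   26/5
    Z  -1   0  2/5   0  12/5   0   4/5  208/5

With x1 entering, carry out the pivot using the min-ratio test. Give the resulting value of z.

Ratio test on column x1 — row 1: entry -1 ≤ 0; row 2: (39/5)/7 = 39/35; row 3: (26/5)/3 = 26/15. Minimum is 39/35 at row 2 (s2 leaves); pivot element 7.
Pivot on row 2; the Z-row RHS becomes 208/5 − (-1)·(39/35) = 299/7.

299/7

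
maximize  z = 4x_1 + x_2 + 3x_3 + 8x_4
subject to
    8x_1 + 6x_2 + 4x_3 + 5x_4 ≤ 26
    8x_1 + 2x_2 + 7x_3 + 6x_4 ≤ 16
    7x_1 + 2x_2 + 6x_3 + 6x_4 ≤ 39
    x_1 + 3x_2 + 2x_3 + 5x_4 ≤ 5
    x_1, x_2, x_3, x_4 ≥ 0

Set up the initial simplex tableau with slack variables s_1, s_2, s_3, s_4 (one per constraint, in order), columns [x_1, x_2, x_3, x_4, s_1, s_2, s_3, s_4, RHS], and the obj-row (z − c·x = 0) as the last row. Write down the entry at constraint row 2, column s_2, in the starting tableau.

1

Slack s_2 belongs to constraint 2; its column is the unit vector e_2, so the entry in row 2 is 1.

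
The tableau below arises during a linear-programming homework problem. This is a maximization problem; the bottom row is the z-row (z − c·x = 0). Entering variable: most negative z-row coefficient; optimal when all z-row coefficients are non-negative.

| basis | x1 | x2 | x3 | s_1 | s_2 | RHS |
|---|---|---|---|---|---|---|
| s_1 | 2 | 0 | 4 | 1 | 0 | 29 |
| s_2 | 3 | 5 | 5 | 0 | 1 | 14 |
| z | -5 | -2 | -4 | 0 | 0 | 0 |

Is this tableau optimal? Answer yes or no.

The z-row has a negative entry -5 in column x1, so it is not optimal.

no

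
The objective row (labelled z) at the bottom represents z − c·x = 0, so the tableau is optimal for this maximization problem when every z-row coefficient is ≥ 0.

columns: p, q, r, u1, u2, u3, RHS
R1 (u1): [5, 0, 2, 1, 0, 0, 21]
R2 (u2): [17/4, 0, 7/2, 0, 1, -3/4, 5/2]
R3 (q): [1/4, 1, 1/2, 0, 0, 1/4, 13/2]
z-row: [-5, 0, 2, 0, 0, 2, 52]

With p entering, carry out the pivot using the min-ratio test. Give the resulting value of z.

934/17

Ratio test on column p — row 1: 21/5 = 21/5; row 2: (5/2)/(17/4) = 10/17; row 3: (13/2)/(1/4) = 26. Minimum is 10/17 at row 2 (u2 leaves); pivot element 17/4.
Pivot on row 2; the z-row RHS becomes 52 − (-5)·(10/17) = 934/17.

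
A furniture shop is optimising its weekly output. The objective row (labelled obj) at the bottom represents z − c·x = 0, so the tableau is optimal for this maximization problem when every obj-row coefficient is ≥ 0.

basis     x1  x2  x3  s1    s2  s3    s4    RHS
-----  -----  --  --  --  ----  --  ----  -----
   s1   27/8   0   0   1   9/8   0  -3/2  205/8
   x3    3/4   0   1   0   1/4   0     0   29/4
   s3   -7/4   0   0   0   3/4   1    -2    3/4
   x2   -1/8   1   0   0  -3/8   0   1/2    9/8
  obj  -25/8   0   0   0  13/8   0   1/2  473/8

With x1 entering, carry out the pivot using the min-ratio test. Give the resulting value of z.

Ratio test on column x1 — row 1: (205/8)/(27/8) = 205/27; row 2: (29/4)/(3/4) = 29/3; row 3: entry -7/4 ≤ 0; row 4: entry -1/8 ≤ 0. Minimum is 205/27 at row 1 (s1 leaves); pivot element 27/8.
Pivot on row 1; the obj-row RHS becomes 473/8 − (-25/8)·(205/27) = 2237/27.

2237/27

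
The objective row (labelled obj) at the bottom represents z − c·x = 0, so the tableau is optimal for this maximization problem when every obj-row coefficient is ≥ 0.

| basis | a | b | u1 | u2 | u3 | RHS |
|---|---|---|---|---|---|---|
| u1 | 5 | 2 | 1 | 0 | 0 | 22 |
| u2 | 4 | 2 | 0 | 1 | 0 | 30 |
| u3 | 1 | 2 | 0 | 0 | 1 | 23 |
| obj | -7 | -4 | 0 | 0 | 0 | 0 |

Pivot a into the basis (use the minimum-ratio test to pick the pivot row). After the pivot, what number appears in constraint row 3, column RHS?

93/5

Ratio test on column a — row 1: 22/5 = 22/5; row 2: 30/4 = 15/2; row 3: 23/1 = 23. Minimum is 22/5 at row 1 (u1 leaves); pivot element 5.
Divide row 1 by 5; eliminate column a from the other rows.
Row 3 update in column RHS: 23 − 1·(22/5) = 93/5.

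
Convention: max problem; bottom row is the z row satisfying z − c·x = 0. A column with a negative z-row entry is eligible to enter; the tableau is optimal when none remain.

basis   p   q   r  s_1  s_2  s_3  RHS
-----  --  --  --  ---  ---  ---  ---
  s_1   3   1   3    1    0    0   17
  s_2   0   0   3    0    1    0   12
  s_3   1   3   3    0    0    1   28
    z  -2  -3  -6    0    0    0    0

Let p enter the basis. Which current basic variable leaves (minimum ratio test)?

Column p entries and ratios — s_1: 17/3 = 17/3; s_2: 0 ≤ 0, skip; s_3: 28/1 = 28.
Smallest ratio is 17/3 in the row of s_1, so s_1 leaves.

s_1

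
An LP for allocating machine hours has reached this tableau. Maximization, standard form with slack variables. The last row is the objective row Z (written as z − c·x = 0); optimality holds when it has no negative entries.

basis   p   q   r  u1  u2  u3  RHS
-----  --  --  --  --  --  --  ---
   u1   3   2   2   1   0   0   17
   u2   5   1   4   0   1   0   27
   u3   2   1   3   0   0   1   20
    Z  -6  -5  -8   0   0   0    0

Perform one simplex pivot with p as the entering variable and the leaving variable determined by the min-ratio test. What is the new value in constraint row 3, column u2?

Ratio test on column p — row 1: 17/3 = 17/3; row 2: 27/5 = 27/5; row 3: 20/2 = 10. Minimum is 27/5 at row 2 (u2 leaves); pivot element 5.
Divide row 2 by 5; eliminate column p from the other rows.
Row 3 update in column u2: 0 − 2·(1/5) = -2/5.

-2/5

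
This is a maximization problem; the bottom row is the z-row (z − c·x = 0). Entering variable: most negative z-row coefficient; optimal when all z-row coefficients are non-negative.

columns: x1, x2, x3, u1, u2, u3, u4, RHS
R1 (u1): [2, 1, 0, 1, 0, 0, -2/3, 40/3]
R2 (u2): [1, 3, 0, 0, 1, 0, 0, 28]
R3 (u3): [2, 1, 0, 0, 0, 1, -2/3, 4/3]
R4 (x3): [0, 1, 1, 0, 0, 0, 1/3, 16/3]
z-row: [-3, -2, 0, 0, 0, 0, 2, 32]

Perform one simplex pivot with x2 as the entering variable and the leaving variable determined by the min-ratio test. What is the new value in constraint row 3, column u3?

1

Ratio test on column x2 — row 1: (40/3)/1 = 40/3; row 2: 28/3 = 28/3; row 3: (4/3)/1 = 4/3; row 4: (16/3)/1 = 16/3. Minimum is 4/3 at row 3 (u3 leaves); pivot element 1.
Divide row 3 by 1; eliminate column x2 from the other rows.
In the new row 3, the u3 entry is the old entry divided by the pivot: 1/1 = 1.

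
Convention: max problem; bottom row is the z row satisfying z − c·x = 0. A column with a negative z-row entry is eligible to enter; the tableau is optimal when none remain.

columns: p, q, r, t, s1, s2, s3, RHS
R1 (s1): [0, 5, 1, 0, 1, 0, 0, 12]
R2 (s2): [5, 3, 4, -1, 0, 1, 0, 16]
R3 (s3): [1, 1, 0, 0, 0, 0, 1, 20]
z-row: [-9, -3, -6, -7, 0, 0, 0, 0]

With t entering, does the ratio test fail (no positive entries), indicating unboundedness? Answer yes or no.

yes

Every constraint-row entry in column t is ≤ 0, so increasing t is unbounded.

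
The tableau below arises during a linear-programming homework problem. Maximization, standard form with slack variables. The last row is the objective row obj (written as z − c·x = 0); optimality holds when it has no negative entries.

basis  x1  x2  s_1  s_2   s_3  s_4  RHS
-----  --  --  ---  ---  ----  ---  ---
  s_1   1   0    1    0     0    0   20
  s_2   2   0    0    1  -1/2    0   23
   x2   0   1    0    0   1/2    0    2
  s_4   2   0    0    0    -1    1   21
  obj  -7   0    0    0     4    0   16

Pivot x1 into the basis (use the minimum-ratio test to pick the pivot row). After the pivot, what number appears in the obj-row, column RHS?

Ratio test on column x1 — row 1: 20/1 = 20; row 2: 23/2 = 23/2; row 3: entry 0 ≤ 0; row 4: 21/2 = 21/2. Minimum is 21/2 at row 4 (s_4 leaves); pivot element 2.
Divide row 4 by 2; eliminate column x1 from the other rows.
obj-row update in column RHS: 16 − (-7)·(21/2) = 179/2.

179/2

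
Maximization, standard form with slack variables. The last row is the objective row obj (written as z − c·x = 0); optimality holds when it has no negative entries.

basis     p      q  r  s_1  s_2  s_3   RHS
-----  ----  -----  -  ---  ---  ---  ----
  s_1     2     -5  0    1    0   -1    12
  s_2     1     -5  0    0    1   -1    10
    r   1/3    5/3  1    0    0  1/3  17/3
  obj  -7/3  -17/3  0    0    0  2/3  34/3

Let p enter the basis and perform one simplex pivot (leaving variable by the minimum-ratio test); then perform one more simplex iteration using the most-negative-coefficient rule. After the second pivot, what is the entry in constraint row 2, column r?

1

Ratio test on column p — row 1: 12/2 = 6; row 2: 10/1 = 10; row 3: (17/3)/(1/3) = 17. Minimum is 6 at row 1 (s_1 leaves); pivot element 2.
Divide row 1 by 2; eliminate column p from the other rows.
Second iteration: most negative obj-row entry is -23/2 in column q, so q enters.
Ratio test on column q — row 1: entry -5/2 ≤ 0; row 2: entry -5/2 ≤ 0; row 3: (11/3)/(5/2) = 22/15. Minimum is 22/15 at row 3 (r leaves); pivot element 5/2.
Divide row 3 by 5/2; eliminate column q from the other rows.
After both pivots, the entry at constraint row 2, column r is 1.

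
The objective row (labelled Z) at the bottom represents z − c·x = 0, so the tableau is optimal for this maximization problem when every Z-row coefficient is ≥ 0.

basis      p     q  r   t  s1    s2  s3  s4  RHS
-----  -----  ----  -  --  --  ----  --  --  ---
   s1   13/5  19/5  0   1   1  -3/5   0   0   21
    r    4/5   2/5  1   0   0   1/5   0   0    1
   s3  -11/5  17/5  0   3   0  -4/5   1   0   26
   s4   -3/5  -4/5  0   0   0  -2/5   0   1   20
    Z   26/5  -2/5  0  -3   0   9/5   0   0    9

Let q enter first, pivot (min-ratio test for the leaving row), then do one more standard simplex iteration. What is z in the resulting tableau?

55/2

Ratio test on column q — row 1: 21/(19/5) = 105/19; row 2: 1/(2/5) = 5/2; row 3: 26/(17/5) = 130/17; row 4: entry -4/5 ≤ 0. Minimum is 5/2 at row 2 (r leaves); pivot element 2/5.
Pivot on row 2; the Z-row RHS becomes 9 − (-2/5)·(5/2) = 10.
Next entering variable (most negative Z-row entry -3): t.
Ratio test on column t — row 1: (23/2)/1 = 23/2; row 2: entry 0 ≤ 0; row 3: (35/2)/3 = 35/6; row 4: entry 0 ≤ 0. Minimum is 35/6 at row 3 (s3 leaves); pivot element 3.
After the second pivot the Z-row RHS is 10 − (-3)·(35/6) = 55/2.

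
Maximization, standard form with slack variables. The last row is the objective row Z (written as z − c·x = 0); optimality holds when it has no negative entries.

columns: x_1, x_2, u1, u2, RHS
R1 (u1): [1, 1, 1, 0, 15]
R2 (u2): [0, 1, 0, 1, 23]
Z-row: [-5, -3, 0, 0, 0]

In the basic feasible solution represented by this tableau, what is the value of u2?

u2 is basic (row 2); its value is the RHS of that row, 23.

23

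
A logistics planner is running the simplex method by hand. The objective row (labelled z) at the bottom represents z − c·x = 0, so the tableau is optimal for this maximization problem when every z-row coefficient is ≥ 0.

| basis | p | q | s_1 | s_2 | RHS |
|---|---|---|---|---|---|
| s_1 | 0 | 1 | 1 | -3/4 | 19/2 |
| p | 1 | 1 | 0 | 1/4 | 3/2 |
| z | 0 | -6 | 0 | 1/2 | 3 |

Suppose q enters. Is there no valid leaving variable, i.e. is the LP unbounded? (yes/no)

Column q has positive entries in row(s) 1, 2, so the ratio test bounds it — not unbounded.

no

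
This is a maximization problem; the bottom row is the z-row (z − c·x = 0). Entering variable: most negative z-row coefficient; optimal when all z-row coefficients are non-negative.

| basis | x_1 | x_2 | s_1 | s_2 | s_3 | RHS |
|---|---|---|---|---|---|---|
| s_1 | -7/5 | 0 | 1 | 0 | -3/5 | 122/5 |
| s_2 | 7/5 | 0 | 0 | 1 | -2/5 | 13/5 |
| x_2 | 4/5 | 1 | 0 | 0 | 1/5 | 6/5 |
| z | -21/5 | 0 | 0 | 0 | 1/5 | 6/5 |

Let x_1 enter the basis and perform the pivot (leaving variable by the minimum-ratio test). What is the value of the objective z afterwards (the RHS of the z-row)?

Ratio test on column x_1 — row 1: entry -7/5 ≤ 0; row 2: (13/5)/(7/5) = 13/7; row 3: (6/5)/(4/5) = 3/2. Minimum is 3/2 at row 3 (x_2 leaves); pivot element 4/5.
Pivot on row 3; the z-row RHS becomes 6/5 − (-21/5)·(3/2) = 15/2.

15/2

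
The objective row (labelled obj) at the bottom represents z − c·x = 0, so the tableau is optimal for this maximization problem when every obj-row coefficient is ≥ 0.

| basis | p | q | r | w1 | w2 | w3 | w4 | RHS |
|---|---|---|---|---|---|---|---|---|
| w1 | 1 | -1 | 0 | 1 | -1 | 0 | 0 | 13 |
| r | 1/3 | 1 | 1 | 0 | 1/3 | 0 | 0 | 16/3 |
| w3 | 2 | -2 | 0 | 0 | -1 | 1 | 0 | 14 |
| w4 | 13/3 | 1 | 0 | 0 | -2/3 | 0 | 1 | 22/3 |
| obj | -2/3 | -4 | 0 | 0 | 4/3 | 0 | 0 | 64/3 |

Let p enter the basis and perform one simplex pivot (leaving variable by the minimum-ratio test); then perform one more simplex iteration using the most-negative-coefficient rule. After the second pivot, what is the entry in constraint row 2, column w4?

Ratio test on column p — row 1: 13/1 = 13; row 2: (16/3)/(1/3) = 16; row 3: 14/2 = 7; row 4: (22/3)/(13/3) = 22/13. Minimum is 22/13 at row 4 (w4 leaves); pivot element 13/3.
Divide row 4 by 13/3; eliminate column p from the other rows.
Second iteration: most negative obj-row entry is -50/13 in column q, so q enters.
Ratio test on column q — row 1: entry -16/13 ≤ 0; row 2: (62/13)/(12/13) = 31/6; row 3: entry -32/13 ≤ 0; row 4: (22/13)/(3/13) = 22/3. Minimum is 31/6 at row 2 (r leaves); pivot element 12/13.
Divide row 2 by 12/13; eliminate column q from the other rows.
After both pivots, the entry at constraint row 2, column w4 is -1/12.

-1/12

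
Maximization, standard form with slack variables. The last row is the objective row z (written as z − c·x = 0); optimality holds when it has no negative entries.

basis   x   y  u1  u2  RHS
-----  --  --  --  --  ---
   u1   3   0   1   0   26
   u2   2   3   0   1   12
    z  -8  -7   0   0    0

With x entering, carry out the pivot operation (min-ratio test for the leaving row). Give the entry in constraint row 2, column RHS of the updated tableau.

Ratio test on column x — row 1: 26/3 = 26/3; row 2: 12/2 = 6. Minimum is 6 at row 2 (u2 leaves); pivot element 2.
Divide row 2 by 2; eliminate column x from the other rows.
In the new row 2, the RHS entry is the old entry divided by the pivot: 12/2 = 6.

6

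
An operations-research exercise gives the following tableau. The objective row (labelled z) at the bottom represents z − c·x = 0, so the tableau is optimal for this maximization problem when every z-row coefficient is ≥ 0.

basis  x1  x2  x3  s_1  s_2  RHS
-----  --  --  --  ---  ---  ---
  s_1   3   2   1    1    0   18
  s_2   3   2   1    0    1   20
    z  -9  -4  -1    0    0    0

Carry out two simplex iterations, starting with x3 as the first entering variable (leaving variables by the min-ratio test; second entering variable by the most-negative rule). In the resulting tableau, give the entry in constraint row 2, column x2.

0

Ratio test on column x3 — row 1: 18/1 = 18; row 2: 20/1 = 20. Minimum is 18 at row 1 (s_1 leaves); pivot element 1.
Divide row 1 by 1; eliminate column x3 from the other rows.
Second iteration: most negative z-row entry is -6 in column x1, so x1 enters.
Ratio test on column x1 — row 1: 18/3 = 6; row 2: entry 0 ≤ 0. Minimum is 6 at row 1 (x3 leaves); pivot element 3.
Divide row 1 by 3; eliminate column x1 from the other rows.
After both pivots, the entry at constraint row 2, column x2 is 0.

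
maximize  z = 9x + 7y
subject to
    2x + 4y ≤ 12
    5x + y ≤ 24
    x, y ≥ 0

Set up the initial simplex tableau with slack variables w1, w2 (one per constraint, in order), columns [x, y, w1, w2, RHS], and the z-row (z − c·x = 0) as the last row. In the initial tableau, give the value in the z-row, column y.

-7

The z-row carries the negated objective coefficients: the y entry is -7.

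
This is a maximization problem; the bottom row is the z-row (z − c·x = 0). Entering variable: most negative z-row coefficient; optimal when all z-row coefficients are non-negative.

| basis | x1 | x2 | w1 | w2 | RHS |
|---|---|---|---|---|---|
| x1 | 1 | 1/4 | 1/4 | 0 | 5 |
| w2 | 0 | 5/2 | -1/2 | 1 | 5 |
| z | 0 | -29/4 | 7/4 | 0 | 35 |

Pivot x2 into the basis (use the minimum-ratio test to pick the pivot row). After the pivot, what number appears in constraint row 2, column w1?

Ratio test on column x2 — row 1: 5/(1/4) = 20; row 2: 5/(5/2) = 2. Minimum is 2 at row 2 (w2 leaves); pivot element 5/2.
Divide row 2 by 5/2; eliminate column x2 from the other rows.
In the new row 2, the w1 entry is the old entry divided by the pivot: (-1/2)/(5/2) = -1/5.

-1/5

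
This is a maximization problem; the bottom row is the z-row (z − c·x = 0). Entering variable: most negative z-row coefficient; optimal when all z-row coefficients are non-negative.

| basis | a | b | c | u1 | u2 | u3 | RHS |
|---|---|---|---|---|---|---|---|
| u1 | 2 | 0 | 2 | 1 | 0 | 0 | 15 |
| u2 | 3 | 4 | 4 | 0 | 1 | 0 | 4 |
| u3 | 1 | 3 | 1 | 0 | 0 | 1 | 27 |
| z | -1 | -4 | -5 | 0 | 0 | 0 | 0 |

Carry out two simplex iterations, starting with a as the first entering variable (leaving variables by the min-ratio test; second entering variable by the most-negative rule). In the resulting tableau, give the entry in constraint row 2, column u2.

Ratio test on column a — row 1: 15/2 = 15/2; row 2: 4/3 = 4/3; row 3: 27/1 = 27. Minimum is 4/3 at row 2 (u2 leaves); pivot element 3.
Divide row 2 by 3; eliminate column a from the other rows.
Second iteration: most negative z-row entry is -11/3 in column c, so c enters.
Ratio test on column c — row 1: entry -2/3 ≤ 0; row 2: (4/3)/(4/3) = 1; row 3: entry -1/3 ≤ 0. Minimum is 1 at row 2 (a leaves); pivot element 4/3.
Divide row 2 by 4/3; eliminate column c from the other rows.
After both pivots, the entry at constraint row 2, column u2 is 1/4.

1/4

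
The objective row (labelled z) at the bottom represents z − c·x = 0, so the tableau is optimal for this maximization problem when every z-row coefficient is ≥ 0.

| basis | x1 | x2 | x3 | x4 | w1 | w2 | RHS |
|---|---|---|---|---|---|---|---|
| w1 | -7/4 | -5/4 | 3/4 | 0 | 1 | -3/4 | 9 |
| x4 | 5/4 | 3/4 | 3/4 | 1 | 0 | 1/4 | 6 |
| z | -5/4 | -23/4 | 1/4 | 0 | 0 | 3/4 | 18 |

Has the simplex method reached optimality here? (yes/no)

no

The z-row has a negative entry -23/4 in column x2, so it is not optimal.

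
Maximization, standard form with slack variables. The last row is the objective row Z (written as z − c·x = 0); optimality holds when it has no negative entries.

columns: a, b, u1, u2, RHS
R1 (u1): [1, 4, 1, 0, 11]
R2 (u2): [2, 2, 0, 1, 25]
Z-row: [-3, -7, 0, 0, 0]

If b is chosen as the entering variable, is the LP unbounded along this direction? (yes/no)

Column b has positive entries in row(s) 1, 2, so the ratio test bounds it — not unbounded.

no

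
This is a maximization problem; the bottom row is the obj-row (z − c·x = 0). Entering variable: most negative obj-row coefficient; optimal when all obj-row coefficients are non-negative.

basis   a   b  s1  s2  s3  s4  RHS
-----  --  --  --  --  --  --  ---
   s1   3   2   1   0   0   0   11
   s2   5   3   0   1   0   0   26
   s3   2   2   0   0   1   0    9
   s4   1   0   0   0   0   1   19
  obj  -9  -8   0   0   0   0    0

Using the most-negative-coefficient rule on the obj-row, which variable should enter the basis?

Negative obj-row entries: a: -9, b: -8.
The most negative is -9 in column a, so a enters.

a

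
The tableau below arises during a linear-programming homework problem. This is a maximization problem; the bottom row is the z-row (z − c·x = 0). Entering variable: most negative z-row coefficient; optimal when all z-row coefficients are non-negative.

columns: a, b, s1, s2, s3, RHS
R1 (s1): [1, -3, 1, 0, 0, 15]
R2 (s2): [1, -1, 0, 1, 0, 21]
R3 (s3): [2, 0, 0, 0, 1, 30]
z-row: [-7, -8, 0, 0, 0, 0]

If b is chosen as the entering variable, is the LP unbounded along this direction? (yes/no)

yes

Every constraint-row entry in column b is ≤ 0, so increasing b is unbounded.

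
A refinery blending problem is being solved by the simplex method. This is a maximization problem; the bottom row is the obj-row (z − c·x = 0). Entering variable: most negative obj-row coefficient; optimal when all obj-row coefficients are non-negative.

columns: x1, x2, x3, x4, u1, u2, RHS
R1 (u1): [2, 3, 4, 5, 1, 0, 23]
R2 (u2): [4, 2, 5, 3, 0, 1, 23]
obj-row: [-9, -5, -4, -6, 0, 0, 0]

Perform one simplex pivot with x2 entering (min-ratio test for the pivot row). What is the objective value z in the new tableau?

115/3

Ratio test on column x2 — row 1: 23/3 = 23/3; row 2: 23/2 = 23/2. Minimum is 23/3 at row 1 (u1 leaves); pivot element 3.
Pivot on row 1; the obj-row RHS becomes 0 − (-5)·(23/3) = 115/3.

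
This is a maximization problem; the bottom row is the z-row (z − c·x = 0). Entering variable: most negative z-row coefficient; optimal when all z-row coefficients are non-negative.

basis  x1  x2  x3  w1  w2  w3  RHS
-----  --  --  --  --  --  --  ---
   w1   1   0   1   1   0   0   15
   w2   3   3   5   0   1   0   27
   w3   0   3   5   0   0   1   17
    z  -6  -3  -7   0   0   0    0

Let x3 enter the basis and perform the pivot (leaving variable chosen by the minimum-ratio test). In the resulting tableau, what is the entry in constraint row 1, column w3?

-1/5

Ratio test on column x3 — row 1: 15/1 = 15; row 2: 27/5 = 27/5; row 3: 17/5 = 17/5. Minimum is 17/5 at row 3 (w3 leaves); pivot element 5.
Divide row 3 by 5; eliminate column x3 from the other rows.
Row 1 update in column w3: 0 − 1·(1/5) = -1/5.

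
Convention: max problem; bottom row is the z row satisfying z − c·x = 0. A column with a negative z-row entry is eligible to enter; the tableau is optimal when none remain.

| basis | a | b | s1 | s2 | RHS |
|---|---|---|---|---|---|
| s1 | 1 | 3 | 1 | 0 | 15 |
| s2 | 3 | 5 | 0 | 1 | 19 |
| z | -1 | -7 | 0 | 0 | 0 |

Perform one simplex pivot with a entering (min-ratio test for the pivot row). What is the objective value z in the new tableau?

Ratio test on column a — row 1: 15/1 = 15; row 2: 19/3 = 19/3. Minimum is 19/3 at row 2 (s2 leaves); pivot element 3.
Pivot on row 2; the z-row RHS becomes 0 − (-1)·(19/3) = 19/3.

19/3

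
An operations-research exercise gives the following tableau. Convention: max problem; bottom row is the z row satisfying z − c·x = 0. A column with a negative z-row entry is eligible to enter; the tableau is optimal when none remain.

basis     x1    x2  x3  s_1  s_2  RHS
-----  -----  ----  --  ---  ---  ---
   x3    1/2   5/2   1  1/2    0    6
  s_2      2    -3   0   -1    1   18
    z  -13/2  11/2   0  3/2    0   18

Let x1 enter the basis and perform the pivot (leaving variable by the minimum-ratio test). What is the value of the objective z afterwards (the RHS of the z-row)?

Ratio test on column x1 — row 1: 6/(1/2) = 12; row 2: 18/2 = 9. Minimum is 9 at row 2 (s_2 leaves); pivot element 2.
Pivot on row 2; the z-row RHS becomes 18 − (-13/2)·9 = 153/2.

153/2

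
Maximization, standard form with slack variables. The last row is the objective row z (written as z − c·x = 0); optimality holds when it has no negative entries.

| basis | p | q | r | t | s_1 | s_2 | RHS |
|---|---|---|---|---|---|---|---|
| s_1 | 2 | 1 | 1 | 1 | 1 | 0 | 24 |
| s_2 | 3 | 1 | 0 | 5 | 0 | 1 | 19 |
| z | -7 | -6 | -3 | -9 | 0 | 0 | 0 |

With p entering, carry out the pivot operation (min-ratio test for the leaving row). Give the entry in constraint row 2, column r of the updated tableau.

Ratio test on column p — row 1: 24/2 = 12; row 2: 19/3 = 19/3. Minimum is 19/3 at row 2 (s_2 leaves); pivot element 3.
Divide row 2 by 3; eliminate column p from the other rows.
In the new row 2, the r entry is the old entry divided by the pivot: 0/3 = 0.

0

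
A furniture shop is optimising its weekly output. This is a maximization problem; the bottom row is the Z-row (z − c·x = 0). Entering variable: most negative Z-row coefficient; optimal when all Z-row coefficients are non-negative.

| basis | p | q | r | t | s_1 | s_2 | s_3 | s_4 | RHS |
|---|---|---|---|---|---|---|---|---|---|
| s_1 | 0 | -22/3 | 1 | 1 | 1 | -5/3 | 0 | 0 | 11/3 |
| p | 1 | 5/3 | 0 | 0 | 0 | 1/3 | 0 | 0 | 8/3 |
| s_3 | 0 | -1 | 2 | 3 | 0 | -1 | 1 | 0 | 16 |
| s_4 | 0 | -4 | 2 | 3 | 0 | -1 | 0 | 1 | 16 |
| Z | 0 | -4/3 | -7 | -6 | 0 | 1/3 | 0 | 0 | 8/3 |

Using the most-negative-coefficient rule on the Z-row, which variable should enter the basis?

Negative Z-row entries: q: -4/3, r: -7, t: -6.
The most negative is -7 in column r, so r enters.

r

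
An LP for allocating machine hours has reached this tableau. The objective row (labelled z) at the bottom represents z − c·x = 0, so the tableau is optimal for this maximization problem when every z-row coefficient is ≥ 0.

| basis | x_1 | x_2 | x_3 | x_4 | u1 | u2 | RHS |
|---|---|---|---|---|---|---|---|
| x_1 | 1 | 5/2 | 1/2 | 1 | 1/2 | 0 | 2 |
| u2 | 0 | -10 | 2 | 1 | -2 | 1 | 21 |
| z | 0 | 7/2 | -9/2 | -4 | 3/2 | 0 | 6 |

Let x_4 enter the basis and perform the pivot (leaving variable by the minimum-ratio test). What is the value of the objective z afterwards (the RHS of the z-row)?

Ratio test on column x_4 — row 1: 2/1 = 2; row 2: 21/1 = 21. Minimum is 2 at row 1 (x_1 leaves); pivot element 1.
Pivot on row 1; the z-row RHS becomes 6 − (-4)·2 = 14.

14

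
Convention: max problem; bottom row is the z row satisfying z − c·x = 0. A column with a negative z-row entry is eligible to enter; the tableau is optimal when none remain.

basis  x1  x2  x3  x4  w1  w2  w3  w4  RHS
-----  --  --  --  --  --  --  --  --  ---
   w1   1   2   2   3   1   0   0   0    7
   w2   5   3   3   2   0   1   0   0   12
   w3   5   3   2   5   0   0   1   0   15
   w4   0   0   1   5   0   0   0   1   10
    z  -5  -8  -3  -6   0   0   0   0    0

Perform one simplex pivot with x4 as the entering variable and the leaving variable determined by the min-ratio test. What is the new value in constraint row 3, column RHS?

Ratio test on column x4 — row 1: 7/3 = 7/3; row 2: 12/2 = 6; row 3: 15/5 = 3; row 4: 10/5 = 2. Minimum is 2 at row 4 (w4 leaves); pivot element 5.
Divide row 4 by 5; eliminate column x4 from the other rows.
Row 3 update in column RHS: 15 − 5·2 = 5.

5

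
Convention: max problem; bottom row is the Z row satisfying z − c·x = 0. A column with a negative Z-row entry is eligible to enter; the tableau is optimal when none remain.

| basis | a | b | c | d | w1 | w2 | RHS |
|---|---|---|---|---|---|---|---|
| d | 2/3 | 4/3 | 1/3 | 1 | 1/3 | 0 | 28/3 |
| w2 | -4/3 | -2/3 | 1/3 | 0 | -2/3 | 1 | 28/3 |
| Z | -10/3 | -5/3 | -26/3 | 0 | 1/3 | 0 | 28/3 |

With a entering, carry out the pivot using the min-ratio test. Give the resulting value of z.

56

Ratio test on column a — row 1: (28/3)/(2/3) = 14; row 2: entry -4/3 ≤ 0. Minimum is 14 at row 1 (d leaves); pivot element 2/3.
Pivot on row 1; the Z-row RHS becomes 28/3 − (-10/3)·14 = 56.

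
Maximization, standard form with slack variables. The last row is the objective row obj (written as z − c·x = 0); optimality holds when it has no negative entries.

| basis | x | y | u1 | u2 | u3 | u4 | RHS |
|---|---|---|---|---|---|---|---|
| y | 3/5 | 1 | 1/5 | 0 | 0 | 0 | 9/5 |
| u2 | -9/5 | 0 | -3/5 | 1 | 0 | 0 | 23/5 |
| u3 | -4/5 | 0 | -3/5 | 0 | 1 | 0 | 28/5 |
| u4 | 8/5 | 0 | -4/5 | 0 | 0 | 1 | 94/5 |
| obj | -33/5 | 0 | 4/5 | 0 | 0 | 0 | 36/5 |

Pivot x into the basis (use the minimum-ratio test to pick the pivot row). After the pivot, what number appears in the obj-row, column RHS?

27

Ratio test on column x — row 1: (9/5)/(3/5) = 3; row 2: entry -9/5 ≤ 0; row 3: entry -4/5 ≤ 0; row 4: (94/5)/(8/5) = 47/4. Minimum is 3 at row 1 (y leaves); pivot element 3/5.
Divide row 1 by 3/5; eliminate column x from the other rows.
obj-row update in column RHS: 36/5 − (-33/5)·3 = 27.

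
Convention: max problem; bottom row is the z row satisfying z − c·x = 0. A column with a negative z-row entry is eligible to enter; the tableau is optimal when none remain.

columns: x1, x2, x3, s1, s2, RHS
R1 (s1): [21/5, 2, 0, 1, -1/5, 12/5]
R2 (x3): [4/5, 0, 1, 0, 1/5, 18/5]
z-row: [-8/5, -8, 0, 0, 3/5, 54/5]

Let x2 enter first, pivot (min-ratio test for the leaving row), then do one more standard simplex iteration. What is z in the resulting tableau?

Ratio test on column x2 — row 1: (12/5)/2 = 6/5; row 2: entry 0 ≤ 0. Minimum is 6/5 at row 1 (s1 leaves); pivot element 2.
Pivot on row 1; the z-row RHS becomes 54/5 − (-8)·(6/5) = 102/5.
Next entering variable (most negative z-row entry -1/5): s2.
Ratio test on column s2 — row 1: entry -1/10 ≤ 0; row 2: (18/5)/(1/5) = 18. Minimum is 18 at row 2 (x3 leaves); pivot element 1/5.
After the second pivot the z-row RHS is 102/5 − (-1/5)·18 = 24.

24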